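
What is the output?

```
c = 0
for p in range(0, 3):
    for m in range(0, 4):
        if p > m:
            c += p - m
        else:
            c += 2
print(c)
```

22

p=0,m=0: not 0>0, c = 0+2 = 2
p=0,m=1: not 0>1, c = 2+2 = 4
p=0,m=2: not 0>2, c = 4+2 = 6
p=0,m=3: not 0>3, c = 6+2 = 8
p=1,m=0: 1>0, c = 8+1 = 9
p=1,m=1: not 1>1, c = 9+2 = 11
p=1,m=2: not 1>2, c = 11+2 = 13
p=1,m=3: not 1>3, c = 13+2 = 15
p=2,m=0: 2>0, c = 15+2 = 17
p=2,m=1: 2>1, c = 17+1 = 18
p=2,m=2: not 2>2, c = 18+2 = 20
p=2,m=3: not 2>3, c = 20+2 = 22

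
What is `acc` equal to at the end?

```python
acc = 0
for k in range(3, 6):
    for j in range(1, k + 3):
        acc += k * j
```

269

k=3,j=1: acc = 0+3 = 3
k=3,j=2: acc = 3+6 = 9
k=3,j=3: acc = 9+9 = 18
k=3,j=4: acc = 18+12 = 30
k=3,j=5: acc = 30+15 = 45
k=4,j=1: acc = 45+4 = 49
k=4,j=2: acc = 49+8 = 57
k=4,j=3: acc = 57+12 = 69
k=4,j=4: acc = 69+16 = 85
k=4,j=5: acc = 85+20 = 105
k=4,j=6: acc = 105+24 = 129
k=5,j=1: acc = 129+5 = 134
k=5,j=2: acc = 134+10 = 144
k=5,j=3: acc = 144+15 = 159
k=5,j=4: acc = 159+20 = 179
k=5,j=5: acc = 179+25 = 204
k=5,j=6: acc = 204+30 = 234
k=5,j=7: acc = 234+35 = 269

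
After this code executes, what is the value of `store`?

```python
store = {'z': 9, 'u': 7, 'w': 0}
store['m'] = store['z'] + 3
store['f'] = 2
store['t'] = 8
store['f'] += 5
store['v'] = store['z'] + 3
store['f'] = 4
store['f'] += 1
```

store['m'] = store['z']+3 = 12 → {'z': 9, 'u': 7, 'w': 0, 'm': 12}
store['f'] = 2 → {'z': 9, 'u': 7, 'w': 0, 'm': 12, 'f': 2}
store['t'] = 8 → {'z': 9, 'u': 7, 'w': 0, 'm': 12, 'f': 2, 't': 8}
store['f'] = 2+5 = 7 → {'z': 9, 'u': 7, 'w': 0, 'm': 12, 'f': 7, 't': 8}
store['v'] = store['z']+3 = 12 → {'z': 9, 'u': 7, 'w': 0, 'm': 12, 'f': 7, 't': 8, 'v': 12}
store['f'] = 4 → {'z': 9, 'u': 7, 'w': 0, 'm': 12, 'f': 4, 't': 8, 'v': 12}
store['f'] = 4+1 = 5 → {'z': 9, 'u': 7, 'w': 0, 'm': 12, 'f': 5, 't': 8, 'v': 12}

{'z': 9, 'u': 7, 'w': 0, 'm': 12, 'f': 5, 't': 8, 'v': 12}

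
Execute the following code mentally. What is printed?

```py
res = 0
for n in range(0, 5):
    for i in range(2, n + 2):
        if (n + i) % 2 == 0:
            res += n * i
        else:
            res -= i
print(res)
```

n=1,i=2: odd sum, res = 0-2 = -2
n=2,i=2: even sum, res = (-2)+4 = 2
n=2,i=3: odd sum, res = 2-3 = -1
n=3,i=2: odd sum, res = (-1)-2 = -3
n=3,i=3: even sum, res = (-3)+9 = 6
n=3,i=4: odd sum, res = 6-4 = 2
n=4,i=2: even sum, res = 2+8 = 10
n=4,i=3: odd sum, res = 10-3 = 7
n=4,i=4: even sum, res = 7+16 = 23
n=4,i=5: odd sum, res = 23-5 = 18

18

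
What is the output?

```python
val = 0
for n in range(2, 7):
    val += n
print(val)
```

n=2: val = 0+2 = 2
n=3: val = 2+3 = 5
n=4: val = 5+4 = 9
n=5: val = 9+5 = 14
n=6: val = 14+6 = 20

20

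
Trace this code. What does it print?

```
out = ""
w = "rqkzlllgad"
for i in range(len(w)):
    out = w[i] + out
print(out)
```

i=0: prepend 'r' → 'r'
i=1: prepend 'q' → 'qr'
i=2: prepend 'k' → 'kqr'
i=3: prepend 'z' → 'zkqr'
i=4: prepend 'l' → 'lzkqr'
i=5: prepend 'l' → 'llzkqr'
i=6: prepend 'l' → 'lllzkqr'
i=7: prepend 'g' → 'glllzkqr'
i=8: prepend 'a' → 'aglllzkqr'
i=9: prepend 'd' → 'daglllzkqr'

daglllzkqr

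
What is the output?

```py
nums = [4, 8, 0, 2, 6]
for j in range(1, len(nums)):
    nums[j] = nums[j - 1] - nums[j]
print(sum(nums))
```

-22

j=1: nums[1] = 4-8 = -4 → [4, -4, 0, 2, 6]
j=2: nums[2] = (-4)-0 = -4 → [4, -4, -4, 2, 6]
j=3: nums[3] = (-4)-2 = -6 → [4, -4, -4, -6, 6]
j=4: nums[4] = (-6)-6 = -12 → [4, -4, -4, -6, -12]
sum = -22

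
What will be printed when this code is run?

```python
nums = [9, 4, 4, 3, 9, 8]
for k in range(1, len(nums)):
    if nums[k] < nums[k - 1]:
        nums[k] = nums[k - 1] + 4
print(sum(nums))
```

k=1: 4<9, nums[1] = 9+4 = 13 → [9, 13, 4, 3, 9, 8]
k=2: 4<13, nums[2] = 13+4 = 17 → [9, 13, 17, 3, 9, 8]
k=3: 3<17, nums[3] = 17+4 = 21 → [9, 13, 17, 21, 9, 8]
k=4: 9<21, nums[4] = 21+4 = 25 → [9, 13, 17, 21, 25, 8]
k=5: 8<25, nums[5] = 25+4 = 29 → [9, 13, 17, 21, 25, 29]
sum = 114

114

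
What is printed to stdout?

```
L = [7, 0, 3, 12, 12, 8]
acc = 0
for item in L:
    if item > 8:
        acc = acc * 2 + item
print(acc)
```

item=7: not >8
item=0: not >8
item=3: not >8
item=12: >8, acc = 0*2+12 = 12
item=12: >8, acc = 12*2+12 = 36
item=8: not >8

36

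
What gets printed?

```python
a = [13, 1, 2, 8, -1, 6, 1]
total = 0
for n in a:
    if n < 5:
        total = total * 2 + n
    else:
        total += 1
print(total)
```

37

n=13: not <5, total = 0+1 = 1
n=1: <5, total = 1*2+1 = 3
n=2: <5, total = 3*2+2 = 8
n=8: not <5, total = 8+1 = 9
n=-1: <5, total = 9*2+(-1) = 17
n=6: not <5, total = 17+1 = 18
n=1: <5, total = 18*2+1 = 37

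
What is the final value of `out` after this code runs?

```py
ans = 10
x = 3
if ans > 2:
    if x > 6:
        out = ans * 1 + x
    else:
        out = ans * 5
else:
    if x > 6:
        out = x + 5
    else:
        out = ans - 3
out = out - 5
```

45

ans=10, x=3
ans > 2 is True; x > 6 is False
→ out = ans * 5 = 50
out = 50-5 = 45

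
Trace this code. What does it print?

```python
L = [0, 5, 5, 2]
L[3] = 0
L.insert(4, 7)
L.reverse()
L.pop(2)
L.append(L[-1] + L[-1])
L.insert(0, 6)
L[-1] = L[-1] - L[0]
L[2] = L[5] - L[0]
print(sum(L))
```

0

L[3] = 0 → [0, 5, 5, 0]
insert 7 at 4 → [0, 5, 5, 0, 7]
reverse → [7, 0, 5, 5, 0]
pop(2) removes 5 → [7, 0, 5, 0]
append L[-1]+L[-1] = 0+0 = 0 → [7, 0, 5, 0, 0]
insert 6 at 0 → [6, 7, 0, 5, 0, 0]
L[-1] = L[-1]-L[0] = 0-6 = -6 → [6, 7, 0, 5, 0, -6]
L[2] = L[5]-L[0] = (-6)-6 = -12 → [6, 7, -12, 5, 0, -6]
sum = 0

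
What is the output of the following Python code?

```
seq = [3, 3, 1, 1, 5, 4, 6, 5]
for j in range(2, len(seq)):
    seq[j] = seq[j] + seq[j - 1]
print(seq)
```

j=2: seq[2] = 1+3 = 4 → [3, 3, 4, 1, 5, 4, 6, 5]
j=3: seq[3] = 1+4 = 5 → [3, 3, 4, 5, 5, 4, 6, 5]
j=4: seq[4] = 5+5 = 10 → [3, 3, 4, 5, 10, 4, 6, 5]
j=5: seq[5] = 4+10 = 14 → [3, 3, 4, 5, 10, 14, 6, 5]
j=6: seq[6] = 6+14 = 20 → [3, 3, 4, 5, 10, 14, 20, 5]
j=7: seq[7] = 5+20 = 25 → [3, 3, 4, 5, 10, 14, 20, 25]

[3, 3, 4, 5, 10, 14, 20, 25]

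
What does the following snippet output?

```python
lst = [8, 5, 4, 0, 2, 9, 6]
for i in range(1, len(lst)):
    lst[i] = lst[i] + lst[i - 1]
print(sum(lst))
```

i=1: lst[1] = 5+8 = 13 → [8, 13, 4, 0, 2, 9, 6]
i=2: lst[2] = 4+13 = 17 → [8, 13, 17, 0, 2, 9, 6]
i=3: lst[3] = 0+17 = 17 → [8, 13, 17, 17, 2, 9, 6]
i=4: lst[4] = 2+17 = 19 → [8, 13, 17, 17, 19, 9, 6]
i=5: lst[5] = 9+19 = 28 → [8, 13, 17, 17, 19, 28, 6]
i=6: lst[6] = 6+28 = 34 → [8, 13, 17, 17, 19, 28, 34]
sum = 136

136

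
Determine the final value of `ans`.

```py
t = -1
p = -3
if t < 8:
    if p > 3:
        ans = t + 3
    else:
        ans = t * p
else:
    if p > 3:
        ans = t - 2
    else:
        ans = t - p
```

3

t=-1, p=-3
t < 8 is True; p > 3 is False
→ ans = t * p = 3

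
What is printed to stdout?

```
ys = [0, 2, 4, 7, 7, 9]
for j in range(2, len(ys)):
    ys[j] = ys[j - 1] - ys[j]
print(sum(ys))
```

-50

j=2: ys[2] = 2-4 = -2 → [0, 2, -2, 7, 7, 9]
j=3: ys[3] = (-2)-7 = -9 → [0, 2, -2, -9, 7, 9]
j=4: ys[4] = (-9)-7 = -16 → [0, 2, -2, -9, -16, 9]
j=5: ys[5] = (-16)-9 = -25 → [0, 2, -2, -9, -16, -25]
sum = -50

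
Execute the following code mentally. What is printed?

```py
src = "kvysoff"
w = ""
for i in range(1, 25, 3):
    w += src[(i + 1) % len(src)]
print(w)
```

yfvoksfy

i=1: add src[2]='y' → 'y'
i=4: add src[5]='f' → 'yf'
i=7: add src[1]='v' → 'yfv'
i=10: add src[4]='o' → 'yfvo'
i=13: add src[0]='k' → 'yfvok'
i=16: add src[3]='s' → 'yfvoks'
i=19: add src[6]='f' → 'yfvoksf'
i=22: add src[2]='y' → 'yfvoksfy'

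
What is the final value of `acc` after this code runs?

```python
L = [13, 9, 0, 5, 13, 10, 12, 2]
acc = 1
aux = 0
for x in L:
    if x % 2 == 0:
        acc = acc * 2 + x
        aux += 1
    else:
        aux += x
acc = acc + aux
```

126

x=13: not even; aux=13
x=9: not even; aux=22
x=0: even, acc = 1*2+0 = 2; aux=23
x=5: not even; aux=28
x=13: not even; aux=41
x=10: even, acc = 2*2+10 = 14; aux=42
x=12: even, acc = 14*2+12 = 40; aux=43
x=2: even, acc = 40*2+2 = 82; aux=44
acc+aux = 82+44 = 126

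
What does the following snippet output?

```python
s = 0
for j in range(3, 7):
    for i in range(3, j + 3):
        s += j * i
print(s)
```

j=3,i=3: s = 0+9 = 9
j=3,i=4: s = 9+12 = 21
j=3,i=5: s = 21+15 = 36
j=4,i=3: s = 36+12 = 48
j=4,i=4: s = 48+16 = 64
j=4,i=5: s = 64+20 = 84
j=4,i=6: s = 84+24 = 108
j=5,i=3: s = 108+15 = 123
j=5,i=4: s = 123+20 = 143
j=5,i=5: s = 143+25 = 168
j=5,i=6: s = 168+30 = 198
j=5,i=7: s = 198+35 = 233
j=6,i=3: s = 233+18 = 251
j=6,i=4: s = 251+24 = 275
j=6,i=5: s = 275+30 = 305
j=6,i=6: s = 305+36 = 341
j=6,i=7: s = 341+42 = 383
j=6,i=8: s = 383+48 = 431

431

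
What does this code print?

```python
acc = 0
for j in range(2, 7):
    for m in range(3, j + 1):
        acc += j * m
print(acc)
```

j=3,m=3: acc = 0+9 = 9
j=4,m=3: acc = 9+12 = 21
j=4,m=4: acc = 21+16 = 37
j=5,m=3: acc = 37+15 = 52
j=5,m=4: acc = 52+20 = 72
j=5,m=5: acc = 72+25 = 97
j=6,m=3: acc = 97+18 = 115
j=6,m=4: acc = 115+24 = 139
j=6,m=5: acc = 139+30 = 169
j=6,m=6: acc = 169+36 = 205

205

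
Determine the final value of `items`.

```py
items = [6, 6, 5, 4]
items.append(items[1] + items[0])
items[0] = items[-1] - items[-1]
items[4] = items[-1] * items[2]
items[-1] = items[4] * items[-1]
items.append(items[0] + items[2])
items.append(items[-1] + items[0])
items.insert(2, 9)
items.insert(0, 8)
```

append items[1]+items[0] = 6+6 = 12 → [6, 6, 5, 4, 12]
items[0] = items[-1]-items[-1] = 12-12 = 0 → [0, 6, 5, 4, 12]
items[4] = items[-1]*items[2] = 12*5 = 60 → [0, 6, 5, 4, 60]
items[-1] = items[4]*items[-1] = 60*60 = 3600 → [0, 6, 5, 4, 3600]
append items[0]+items[2] = 0+5 = 5 → [0, 6, 5, 4, 3600, 5]
append items[-1]+items[0] = 5+0 = 5 → [0, 6, 5, 4, 3600, 5, 5]
insert 9 at 2 → [0, 6, 9, 5, 4, 3600, 5, 5]
insert 8 at 0 → [8, 0, 6, 9, 5, 4, 3600, 5, 5]

[8, 0, 6, 9, 5, 4, 3600, 5, 5]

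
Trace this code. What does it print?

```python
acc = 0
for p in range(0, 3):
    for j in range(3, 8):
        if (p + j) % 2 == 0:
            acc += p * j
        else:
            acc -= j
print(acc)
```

-5

p=0,j=3: odd sum, acc = 0-3 = -3
p=0,j=4: even sum, acc = (-3)+0 = -3
p=0,j=5: odd sum, acc = (-3)-5 = -8
p=0,j=6: even sum, acc = (-8)+0 = -8
p=0,j=7: odd sum, acc = (-8)-7 = -15
p=1,j=3: even sum, acc = (-15)+3 = -12
p=1,j=4: odd sum, acc = (-12)-4 = -16
p=1,j=5: even sum, acc = (-16)+5 = -11
p=1,j=6: odd sum, acc = (-11)-6 = -17
p=1,j=7: even sum, acc = (-17)+7 = -10
p=2,j=3: odd sum, acc = (-10)-3 = -13
p=2,j=4: even sum, acc = (-13)+8 = -5
p=2,j=5: odd sum, acc = (-5)-5 = -10
p=2,j=6: even sum, acc = (-10)+12 = 2
p=2,j=7: odd sum, acc = 2-7 = -5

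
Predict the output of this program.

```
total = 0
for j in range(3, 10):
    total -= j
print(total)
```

j=3: total = 0-3 = -3
j=4: total = (-3)-4 = -7
j=5: total = (-7)-5 = -12
j=6: total = (-12)-6 = -18
j=7: total = (-18)-7 = -25
j=8: total = (-25)-8 = -33
j=9: total = (-33)-9 = -42

-42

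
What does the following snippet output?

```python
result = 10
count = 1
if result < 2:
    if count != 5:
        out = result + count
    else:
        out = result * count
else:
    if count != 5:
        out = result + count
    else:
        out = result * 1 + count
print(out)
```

11

result=10, count=1
result < 2 is False; count != 5 is True
→ out = result + count = 11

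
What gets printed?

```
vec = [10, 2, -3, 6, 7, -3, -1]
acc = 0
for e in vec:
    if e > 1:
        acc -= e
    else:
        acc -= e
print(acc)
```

-18

e=10: >1, acc = 0-10 = -10
e=2: >1, acc = (-10)-2 = -12
e=-3: not >1, acc = (-12)-(-3) = -9
e=6: >1, acc = (-9)-6 = -15
e=7: >1, acc = (-15)-7 = -22
e=-3: not >1, acc = (-22)-(-3) = -19
e=-1: not >1, acc = (-19)-(-1) = -18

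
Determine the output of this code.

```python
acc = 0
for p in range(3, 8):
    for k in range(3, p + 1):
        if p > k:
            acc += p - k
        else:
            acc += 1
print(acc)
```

p=3,k=3: not 3>3, acc = 0+1 = 1
p=4,k=3: 4>3, acc = 1+1 = 2
p=4,k=4: not 4>4, acc = 2+1 = 3
p=5,k=3: 5>3, acc = 3+2 = 5
p=5,k=4: 5>4, acc = 5+1 = 6
p=5,k=5: not 5>5, acc = 6+1 = 7
p=6,k=3: 6>3, acc = 7+3 = 10
p=6,k=4: 6>4, acc = 10+2 = 12
p=6,k=5: 6>5, acc = 12+1 = 13
p=6,k=6: not 6>6, acc = 13+1 = 14
p=7,k=3: 7>3, acc = 14+4 = 18
p=7,k=4: 7>4, acc = 18+3 = 21
p=7,k=5: 7>5, acc = 21+2 = 23
p=7,k=6: 7>6, acc = 23+1 = 24
p=7,k=7: not 7>7, acc = 24+1 = 25

25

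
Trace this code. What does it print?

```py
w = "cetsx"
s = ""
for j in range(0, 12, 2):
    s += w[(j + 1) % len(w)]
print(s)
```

esctxe

j=0: add w[1]='e' → 'e'
j=2: add w[3]='s' → 'es'
j=4: add w[0]='c' → 'esc'
j=6: add w[2]='t' → 'esct'
j=8: add w[4]='x' → 'esctx'
j=10: add w[1]='e' → 'esctxe'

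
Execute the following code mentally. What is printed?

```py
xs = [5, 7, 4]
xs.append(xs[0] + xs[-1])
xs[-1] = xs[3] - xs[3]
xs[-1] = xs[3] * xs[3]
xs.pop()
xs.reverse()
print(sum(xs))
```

append xs[0]+xs[-1] = 5+4 = 9 → [5, 7, 4, 9]
xs[-1] = xs[3]-xs[3] = 9-9 = 0 → [5, 7, 4, 0]
xs[-1] = xs[3]*xs[3] = 0*0 = 0 → [5, 7, 4, 0]
pop() removes 0 → [5, 7, 4]
reverse → [4, 7, 5]
sum = 16

16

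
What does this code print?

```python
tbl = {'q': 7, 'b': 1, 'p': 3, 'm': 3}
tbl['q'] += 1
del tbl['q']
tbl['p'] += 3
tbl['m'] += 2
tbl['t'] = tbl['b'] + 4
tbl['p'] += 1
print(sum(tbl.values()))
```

tbl['q'] = 7+1 = 8 → {'q': 8, 'b': 1, 'p': 3, 'm': 3}
del 'q' → {'b': 1, 'p': 3, 'm': 3}
tbl['p'] = 3+3 = 6 → {'b': 1, 'p': 6, 'm': 3}
tbl['m'] = 3+2 = 5 → {'b': 1, 'p': 6, 'm': 5}
tbl['t'] = tbl['b']+4 = 5 → {'b': 1, 'p': 6, 'm': 5, 't': 5}
tbl['p'] = 6+1 = 7 → {'b': 1, 'p': 7, 'm': 5, 't': 5}
sum of values = 18

18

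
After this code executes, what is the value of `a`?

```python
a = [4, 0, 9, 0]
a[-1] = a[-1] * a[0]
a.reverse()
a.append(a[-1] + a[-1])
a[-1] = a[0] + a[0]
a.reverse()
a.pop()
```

a[-1] = a[-1]*a[0] = 0*4 = 0 → [4, 0, 9, 0]
reverse → [0, 9, 0, 4]
append a[-1]+a[-1] = 4+4 = 8 → [0, 9, 0, 4, 8]
a[-1] = a[0]+a[0] = 0+0 = 0 → [0, 9, 0, 4, 0]
reverse → [0, 4, 0, 9, 0]
pop() removes 0 → [0, 4, 0, 9]

[0, 4, 0, 9]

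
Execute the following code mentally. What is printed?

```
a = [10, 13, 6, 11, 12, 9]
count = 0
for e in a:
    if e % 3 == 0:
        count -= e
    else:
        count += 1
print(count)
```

e=10: not %3==0, count = 0+1 = 1
e=13: not %3==0, count = 1+1 = 2
e=6: %3==0, count = 2-6 = -4
e=11: not %3==0, count = (-4)+1 = -3
e=12: %3==0, count = (-3)-12 = -15
e=9: %3==0, count = (-15)-9 = -24

-24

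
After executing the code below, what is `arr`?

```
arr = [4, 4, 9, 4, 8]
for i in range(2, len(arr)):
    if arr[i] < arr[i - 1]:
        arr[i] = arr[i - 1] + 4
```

[4, 4, 9, 13, 17]

i=2: 9>=4, unchanged → [4, 4, 9, 4, 8]
i=3: 4<9, arr[3] = 9+4 = 13 → [4, 4, 9, 13, 8]
i=4: 8<13, arr[4] = 13+4 = 17 → [4, 4, 9, 13, 17]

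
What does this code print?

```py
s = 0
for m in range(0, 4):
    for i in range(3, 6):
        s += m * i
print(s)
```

72

m=0,i=3: s = 0+0 = 0
m=0,i=4: s = 0+0 = 0
m=0,i=5: s = 0+0 = 0
m=1,i=3: s = 0+3 = 3
m=1,i=4: s = 3+4 = 7
m=1,i=5: s = 7+5 = 12
m=2,i=3: s = 12+6 = 18
m=2,i=4: s = 18+8 = 26
m=2,i=5: s = 26+10 = 36
m=3,i=3: s = 36+9 = 45
m=3,i=4: s = 45+12 = 57
m=3,i=5: s = 57+15 = 72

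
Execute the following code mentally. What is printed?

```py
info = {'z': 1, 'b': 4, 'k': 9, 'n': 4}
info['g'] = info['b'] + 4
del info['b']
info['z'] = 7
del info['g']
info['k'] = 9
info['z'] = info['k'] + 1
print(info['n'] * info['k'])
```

info['g'] = info['b']+4 = 8 → {'z': 1, 'b': 4, 'k': 9, 'n': 4, 'g': 8}
del 'b' → {'z': 1, 'k': 9, 'n': 4, 'g': 8}
info['z'] = 7 → {'z': 7, 'k': 9, 'n': 4, 'g': 8}
del 'g' → {'z': 7, 'k': 9, 'n': 4}
info['k'] = 9 → {'z': 7, 'k': 9, 'n': 4}
info['z'] = info['k']+1 = 10 → {'z': 10, 'k': 9, 'n': 4}
info['n']*info['k'] = 4*9 = 36

36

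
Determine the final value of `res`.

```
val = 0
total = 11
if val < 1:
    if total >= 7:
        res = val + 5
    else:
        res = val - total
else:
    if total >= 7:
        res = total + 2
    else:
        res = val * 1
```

val=0, total=11
val < 1 is True; total >= 7 is True
→ res = val + 5 = 5

5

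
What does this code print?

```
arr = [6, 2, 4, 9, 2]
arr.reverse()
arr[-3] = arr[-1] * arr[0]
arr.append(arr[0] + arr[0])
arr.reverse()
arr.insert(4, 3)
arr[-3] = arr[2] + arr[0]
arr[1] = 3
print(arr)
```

reverse → [2, 9, 4, 2, 6]
arr[-3] = arr[-1]*arr[0] = 6*2 = 12 → [2, 9, 12, 2, 6]
append arr[0]+arr[0] = 2+2 = 4 → [2, 9, 12, 2, 6, 4]
reverse → [4, 6, 2, 12, 9, 2]
insert 3 at 4 → [4, 6, 2, 12, 3, 9, 2]
arr[-3] = arr[2]+arr[0] = 2+4 = 6 → [4, 6, 2, 12, 6, 9, 2]
arr[1] = 3 → [4, 3, 2, 12, 6, 9, 2]

[4, 3, 2, 12, 6, 9, 2]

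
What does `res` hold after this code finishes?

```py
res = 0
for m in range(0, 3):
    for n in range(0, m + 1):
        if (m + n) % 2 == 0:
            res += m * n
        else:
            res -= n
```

4

m=0,n=0: even sum, res = 0+0 = 0
m=1,n=0: odd sum, res = 0-0 = 0
m=1,n=1: even sum, res = 0+1 = 1
m=2,n=0: even sum, res = 1+0 = 1
m=2,n=1: odd sum, res = 1-1 = 0
m=2,n=2: even sum, res = 0+4 = 4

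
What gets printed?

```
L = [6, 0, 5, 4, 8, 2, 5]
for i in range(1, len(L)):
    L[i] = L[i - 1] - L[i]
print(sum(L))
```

i=1: L[1] = 6-0 = 6 → [6, 6, 5, 4, 8, 2, 5]
i=2: L[2] = 6-5 = 1 → [6, 6, 1, 4, 8, 2, 5]
i=3: L[3] = 1-4 = -3 → [6, 6, 1, -3, 8, 2, 5]
i=4: L[4] = (-3)-8 = -11 → [6, 6, 1, -3, -11, 2, 5]
i=5: L[5] = (-11)-2 = -13 → [6, 6, 1, -3, -11, -13, 5]
i=6: L[6] = (-13)-5 = -18 → [6, 6, 1, -3, -11, -13, -18]
sum = -32

-32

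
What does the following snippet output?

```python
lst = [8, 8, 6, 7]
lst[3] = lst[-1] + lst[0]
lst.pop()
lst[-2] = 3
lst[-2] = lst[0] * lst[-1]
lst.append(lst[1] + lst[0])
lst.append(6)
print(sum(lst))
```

lst[3] = lst[-1]+lst[0] = 7+8 = 15 → [8, 8, 6, 15]
pop() removes 15 → [8, 8, 6]
lst[-2] = 3 → [8, 3, 6]
lst[-2] = lst[0]*lst[-1] = 8*6 = 48 → [8, 48, 6]
append lst[1]+lst[0] = 48+8 = 56 → [8, 48, 6, 56]
append 6 → [8, 48, 6, 56, 6]
sum = 124

124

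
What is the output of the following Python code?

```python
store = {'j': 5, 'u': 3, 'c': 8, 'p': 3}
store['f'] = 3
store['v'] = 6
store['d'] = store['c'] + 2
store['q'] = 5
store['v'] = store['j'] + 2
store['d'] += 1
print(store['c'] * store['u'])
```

24

store['f'] = 3 → {'j': 5, 'u': 3, 'c': 8, 'p': 3, 'f': 3}
store['v'] = 6 → {'j': 5, 'u': 3, 'c': 8, 'p': 3, 'f': 3, 'v': 6}
store['d'] = store['c']+2 = 10 → {'j': 5, 'u': 3, 'c': 8, 'p': 3, 'f': 3, 'v': 6, 'd': 10}
store['q'] = 5 → {'j': 5, 'u': 3, 'c': 8, 'p': 3, 'f': 3, 'v': 6, 'd': 10, 'q': 5}
store['v'] = store['j']+2 = 7 → {'j': 5, 'u': 3, 'c': 8, 'p': 3, 'f': 3, 'v': 7, 'd': 10, 'q': 5}
store['d'] = 10+1 = 11 → {'j': 5, 'u': 3, 'c': 8, 'p': 3, 'f': 3, 'v': 7, 'd': 11, 'q': 5}
store['c']*store['u'] = 8*3 = 24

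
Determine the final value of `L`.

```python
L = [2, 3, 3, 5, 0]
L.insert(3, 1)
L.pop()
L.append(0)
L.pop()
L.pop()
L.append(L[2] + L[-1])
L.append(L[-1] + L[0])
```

insert 1 at 3 → [2, 3, 3, 1, 5, 0]
pop() removes 0 → [2, 3, 3, 1, 5]
append 0 → [2, 3, 3, 1, 5, 0]
pop() removes 0 → [2, 3, 3, 1, 5]
pop() removes 5 → [2, 3, 3, 1]
append L[2]+L[-1] = 3+1 = 4 → [2, 3, 3, 1, 4]
append L[-1]+L[0] = 4+2 = 6 → [2, 3, 3, 1, 4, 6]

[2, 3, 3, 1, 4, 6]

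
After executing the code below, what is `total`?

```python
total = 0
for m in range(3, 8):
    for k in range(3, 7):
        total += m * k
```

m=3,k=3: total = 0+9 = 9
m=3,k=4: total = 9+12 = 21
m=3,k=5: total = 21+15 = 36
m=3,k=6: total = 36+18 = 54
m=4,k=3: total = 54+12 = 66
m=4,k=4: total = 66+16 = 82
m=4,k=5: total = 82+20 = 102
m=4,k=6: total = 102+24 = 126
m=5,k=3: total = 126+15 = 141
m=5,k=4: total = 141+20 = 161
m=5,k=5: total = 161+25 = 186
m=5,k=6: total = 186+30 = 216
m=6,k=3: total = 216+18 = 234
m=6,k=4: total = 234+24 = 258
m=6,k=5: total = 258+30 = 288
m=6,k=6: total = 288+36 = 324
m=7,k=3: total = 324+21 = 345
m=7,k=4: total = 345+28 = 373
m=7,k=5: total = 373+35 = 408
m=7,k=6: total = 408+42 = 450

450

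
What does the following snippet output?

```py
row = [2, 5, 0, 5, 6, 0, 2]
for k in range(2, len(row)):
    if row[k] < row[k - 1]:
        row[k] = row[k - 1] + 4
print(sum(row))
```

k=2: 0<5, row[2] = 5+4 = 9 → [2, 5, 9, 5, 6, 0, 2]
k=3: 5<9, row[3] = 9+4 = 13 → [2, 5, 9, 13, 6, 0, 2]
k=4: 6<13, row[4] = 13+4 = 17 → [2, 5, 9, 13, 17, 0, 2]
k=5: 0<17, row[5] = 17+4 = 21 → [2, 5, 9, 13, 17, 21, 2]
k=6: 2<21, row[6] = 21+4 = 25 → [2, 5, 9, 13, 17, 21, 25]
sum = 92

92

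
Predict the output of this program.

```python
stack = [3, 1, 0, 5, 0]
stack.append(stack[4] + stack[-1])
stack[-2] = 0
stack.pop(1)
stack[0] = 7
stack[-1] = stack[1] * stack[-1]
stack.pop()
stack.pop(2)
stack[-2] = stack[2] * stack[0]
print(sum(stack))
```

append stack[4]+stack[-1] = 0+0 = 0 → [3, 1, 0, 5, 0, 0]
stack[-2] = 0 → [3, 1, 0, 5, 0, 0]
pop(1) removes 1 → [3, 0, 5, 0, 0]
stack[0] = 7 → [7, 0, 5, 0, 0]
stack[-1] = stack[1]*stack[-1] = 0*0 = 0 → [7, 0, 5, 0, 0]
pop() removes 0 → [7, 0, 5, 0]
pop(2) removes 5 → [7, 0, 0]
stack[-2] = stack[2]*stack[0] = 0*7 = 0 → [7, 0, 0]
sum = 7

7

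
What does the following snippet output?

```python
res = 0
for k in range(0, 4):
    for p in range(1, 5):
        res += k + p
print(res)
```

64

k=0,p=1: res = 0+1 = 1
k=0,p=2: res = 1+2 = 3
k=0,p=3: res = 3+3 = 6
k=0,p=4: res = 6+4 = 10
k=1,p=1: res = 10+2 = 12
k=1,p=2: res = 12+3 = 15
k=1,p=3: res = 15+4 = 19
k=1,p=4: res = 19+5 = 24
k=2,p=1: res = 24+3 = 27
k=2,p=2: res = 27+4 = 31
k=2,p=3: res = 31+5 = 36
k=2,p=4: res = 36+6 = 42
k=3,p=1: res = 42+4 = 46
k=3,p=2: res = 46+5 = 51
k=3,p=3: res = 51+6 = 57
k=3,p=4: res = 57+7 = 64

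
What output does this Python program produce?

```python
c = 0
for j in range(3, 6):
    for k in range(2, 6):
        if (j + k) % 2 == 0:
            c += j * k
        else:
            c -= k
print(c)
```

68

j=3,k=2: odd sum, c = 0-2 = -2
j=3,k=3: even sum, c = (-2)+9 = 7
j=3,k=4: odd sum, c = 7-4 = 3
j=3,k=5: even sum, c = 3+15 = 18
j=4,k=2: even sum, c = 18+8 = 26
j=4,k=3: odd sum, c = 26-3 = 23
j=4,k=4: even sum, c = 23+16 = 39
j=4,k=5: odd sum, c = 39-5 = 34
j=5,k=2: odd sum, c = 34-2 = 32
j=5,k=3: even sum, c = 32+15 = 47
j=5,k=4: odd sum, c = 47-4 = 43
j=5,k=5: even sum, c = 43+25 = 68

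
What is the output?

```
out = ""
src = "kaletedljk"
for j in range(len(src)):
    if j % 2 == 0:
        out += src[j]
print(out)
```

j=0: add 'k' → 'k'
j=1: skip
j=2: add 'l' → 'kl'
j=3: skip
j=4: add 't' → 'klt'
j=5: skip
j=6: add 'd' → 'kltd'
j=7: skip
j=8: add 'j' → 'kltdj'
j=9: skip

kltdj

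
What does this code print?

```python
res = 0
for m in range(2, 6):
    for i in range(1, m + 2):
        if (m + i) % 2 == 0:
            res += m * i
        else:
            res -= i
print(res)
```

54

m=2,i=1: odd sum, res = 0-1 = -1
m=2,i=2: even sum, res = (-1)+4 = 3
m=2,i=3: odd sum, res = 3-3 = 0
m=3,i=1: even sum, res = 0+3 = 3
m=3,i=2: odd sum, res = 3-2 = 1
m=3,i=3: even sum, res = 1+9 = 10
m=3,i=4: odd sum, res = 10-4 = 6
m=4,i=1: odd sum, res = 6-1 = 5
m=4,i=2: even sum, res = 5+8 = 13
m=4,i=3: odd sum, res = 13-3 = 10
m=4,i=4: even sum, res = 10+16 = 26
m=4,i=5: odd sum, res = 26-5 = 21
m=5,i=1: even sum, res = 21+5 = 26
m=5,i=2: odd sum, res = 26-2 = 24
m=5,i=3: even sum, res = 24+15 = 39
m=5,i=4: odd sum, res = 39-4 = 35
m=5,i=5: even sum, res = 35+25 = 60
m=5,i=6: odd sum, res = 60-6 = 54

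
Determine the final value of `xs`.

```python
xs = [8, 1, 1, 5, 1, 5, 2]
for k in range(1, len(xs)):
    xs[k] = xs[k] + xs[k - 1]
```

[8, 9, 10, 15, 16, 21, 23]

k=1: xs[1] = 1+8 = 9 → [8, 9, 1, 5, 1, 5, 2]
k=2: xs[2] = 1+9 = 10 → [8, 9, 10, 5, 1, 5, 2]
k=3: xs[3] = 5+10 = 15 → [8, 9, 10, 15, 1, 5, 2]
k=4: xs[4] = 1+15 = 16 → [8, 9, 10, 15, 16, 5, 2]
k=5: xs[5] = 5+16 = 21 → [8, 9, 10, 15, 16, 21, 2]
k=6: xs[6] = 2+21 = 23 → [8, 9, 10, 15, 16, 21, 23]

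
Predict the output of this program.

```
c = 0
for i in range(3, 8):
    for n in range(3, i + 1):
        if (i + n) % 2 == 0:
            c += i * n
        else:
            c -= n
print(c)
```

i=3,n=3: even sum, c = 0+9 = 9
i=4,n=3: odd sum, c = 9-3 = 6
i=4,n=4: even sum, c = 6+16 = 22
i=5,n=3: even sum, c = 22+15 = 37
i=5,n=4: odd sum, c = 37-4 = 33
i=5,n=5: even sum, c = 33+25 = 58
i=6,n=3: odd sum, c = 58-3 = 55
i=6,n=4: even sum, c = 55+24 = 79
i=6,n=5: odd sum, c = 79-5 = 74
i=6,n=6: even sum, c = 74+36 = 110
i=7,n=3: even sum, c = 110+21 = 131
i=7,n=4: odd sum, c = 131-4 = 127
i=7,n=5: even sum, c = 127+35 = 162
i=7,n=6: odd sum, c = 162-6 = 156
i=7,n=7: even sum, c = 156+49 = 205

205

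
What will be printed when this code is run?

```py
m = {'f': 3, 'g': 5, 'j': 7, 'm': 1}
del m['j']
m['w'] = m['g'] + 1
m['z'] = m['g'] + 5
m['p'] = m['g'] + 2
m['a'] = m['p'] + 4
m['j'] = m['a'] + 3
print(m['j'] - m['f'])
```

11

del 'j' → {'f': 3, 'g': 5, 'm': 1}
m['w'] = m['g']+1 = 6 → {'f': 3, 'g': 5, 'm': 1, 'w': 6}
m['z'] = m['g']+5 = 10 → {'f': 3, 'g': 5, 'm': 1, 'w': 6, 'z': 10}
m['p'] = m['g']+2 = 7 → {'f': 3, 'g': 5, 'm': 1, 'w': 6, 'z': 10, 'p': 7}
m['a'] = m['p']+4 = 11 → {'f': 3, 'g': 5, 'm': 1, 'w': 6, 'z': 10, 'p': 7, 'a': 11}
m['j'] = m['a']+3 = 14 → {'f': 3, 'g': 5, 'm': 1, 'w': 6, 'z': 10, 'p': 7, 'a': 11, 'j': 14}
m['j']-m['f'] = 14-3 = 11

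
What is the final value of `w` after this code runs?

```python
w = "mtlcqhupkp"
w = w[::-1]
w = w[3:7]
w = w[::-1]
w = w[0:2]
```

'cq'

reverse → 'pkpuhqcltm'
slice [3:7] → 'uhqc'
reverse → 'cqhu'
slice [0:2] → 'cq'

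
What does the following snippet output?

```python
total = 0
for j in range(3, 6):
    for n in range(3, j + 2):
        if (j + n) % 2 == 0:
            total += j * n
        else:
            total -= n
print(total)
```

43

j=3,n=3: even sum, total = 0+9 = 9
j=3,n=4: odd sum, total = 9-4 = 5
j=4,n=3: odd sum, total = 5-3 = 2
j=4,n=4: even sum, total = 2+16 = 18
j=4,n=5: odd sum, total = 18-5 = 13
j=5,n=3: even sum, total = 13+15 = 28
j=5,n=4: odd sum, total = 28-4 = 24
j=5,n=5: even sum, total = 24+25 = 49
j=5,n=6: odd sum, total = 49-6 = 43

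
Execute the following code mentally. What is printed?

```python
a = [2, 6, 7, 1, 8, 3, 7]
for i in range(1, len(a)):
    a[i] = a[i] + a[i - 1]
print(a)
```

[2, 8, 15, 16, 24, 27, 34]

i=1: a[1] = 6+2 = 8 → [2, 8, 7, 1, 8, 3, 7]
i=2: a[2] = 7+8 = 15 → [2, 8, 15, 1, 8, 3, 7]
i=3: a[3] = 1+15 = 16 → [2, 8, 15, 16, 8, 3, 7]
i=4: a[4] = 8+16 = 24 → [2, 8, 15, 16, 24, 3, 7]
i=5: a[5] = 3+24 = 27 → [2, 8, 15, 16, 24, 27, 7]
i=6: a[6] = 7+27 = 34 → [2, 8, 15, 16, 24, 27, 34]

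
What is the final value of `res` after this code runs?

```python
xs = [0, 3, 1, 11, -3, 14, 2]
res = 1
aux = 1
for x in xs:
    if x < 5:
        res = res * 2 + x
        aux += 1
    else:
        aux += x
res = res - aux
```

25

x=0: <5, res = 1*2+0 = 2; aux=2
x=3: <5, res = 2*2+3 = 7; aux=3
x=1: <5, res = 7*2+1 = 15; aux=4
x=11: not <5; aux=15
x=-3: <5, res = 15*2+(-3) = 27; aux=16
x=14: not <5; aux=30
x=2: <5, res = 27*2+2 = 56; aux=31
res-aux = 56-31 = 25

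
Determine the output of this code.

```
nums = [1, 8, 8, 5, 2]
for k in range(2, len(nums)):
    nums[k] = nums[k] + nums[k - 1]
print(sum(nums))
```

69

k=2: nums[2] = 8+8 = 16 → [1, 8, 16, 5, 2]
k=3: nums[3] = 5+16 = 21 → [1, 8, 16, 21, 2]
k=4: nums[4] = 2+21 = 23 → [1, 8, 16, 21, 23]
sum = 69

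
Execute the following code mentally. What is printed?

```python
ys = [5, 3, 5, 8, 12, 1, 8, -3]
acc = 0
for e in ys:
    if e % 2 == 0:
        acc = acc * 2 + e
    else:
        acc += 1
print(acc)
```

91

e=5: not even, acc = 0+1 = 1
e=3: not even, acc = 1+1 = 2
e=5: not even, acc = 2+1 = 3
e=8: even, acc = 3*2+8 = 14
e=12: even, acc = 14*2+12 = 40
e=1: not even, acc = 40+1 = 41
e=8: even, acc = 41*2+8 = 90
e=-3: not even, acc = 90+1 = 91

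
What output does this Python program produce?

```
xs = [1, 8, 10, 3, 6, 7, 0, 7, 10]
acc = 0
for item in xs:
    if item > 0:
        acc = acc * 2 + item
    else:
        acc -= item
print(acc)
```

1108

item=1: >0, acc = 0*2+1 = 1
item=8: >0, acc = 1*2+8 = 10
item=10: >0, acc = 10*2+10 = 30
item=3: >0, acc = 30*2+3 = 63
item=6: >0, acc = 63*2+6 = 132
item=7: >0, acc = 132*2+7 = 271
item=0: not >0, acc = 271-0 = 271
item=7: >0, acc = 271*2+7 = 549
item=10: >0, acc = 549*2+10 = 1108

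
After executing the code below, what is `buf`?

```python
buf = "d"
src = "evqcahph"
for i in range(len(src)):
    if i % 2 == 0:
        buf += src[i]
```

i=0: add 'e' → 'de'
i=1: skip
i=2: add 'q' → 'deq'
i=3: skip
i=4: add 'a' → 'deqa'
i=5: skip
i=6: add 'p' → 'deqap'
i=7: skip

'deqap'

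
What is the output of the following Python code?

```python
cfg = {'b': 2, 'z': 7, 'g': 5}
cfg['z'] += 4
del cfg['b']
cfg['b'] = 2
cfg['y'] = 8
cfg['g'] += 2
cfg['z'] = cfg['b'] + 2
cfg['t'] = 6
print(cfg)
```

{'z': 4, 'g': 7, 'b': 2, 'y': 8, 't': 6}

cfg['z'] = 7+4 = 11 → {'b': 2, 'z': 11, 'g': 5}
del 'b' → {'z': 11, 'g': 5}
cfg['b'] = 2 → {'z': 11, 'g': 5, 'b': 2}
cfg['y'] = 8 → {'z': 11, 'g': 5, 'b': 2, 'y': 8}
cfg['g'] = 5+2 = 7 → {'z': 11, 'g': 7, 'b': 2, 'y': 8}
cfg['z'] = cfg['b']+2 = 4 → {'z': 4, 'g': 7, 'b': 2, 'y': 8}
cfg['t'] = 6 → {'z': 4, 'g': 7, 'b': 2, 'y': 8, 't': 6}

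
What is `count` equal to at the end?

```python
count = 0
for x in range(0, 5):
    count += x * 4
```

40

x=0: count = 0+0*4 = 0
x=1: count = 0+1*4 = 4
x=2: count = 4+2*4 = 12
x=3: count = 12+3*4 = 24
x=4: count = 24+4*4 = 40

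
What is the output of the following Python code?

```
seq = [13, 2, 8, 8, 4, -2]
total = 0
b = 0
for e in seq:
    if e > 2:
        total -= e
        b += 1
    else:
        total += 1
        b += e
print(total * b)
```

e=13: >2, total = 0-13 = -13; b=1
e=2: not >2, total = (-13)+1 = -12; b=3
e=8: >2, total = (-12)-8 = -20; b=4
e=8: >2, total = (-20)-8 = -28; b=5
e=4: >2, total = (-28)-4 = -32; b=6
e=-2: not >2, total = (-32)+1 = -31; b=4
total*b = (-31)*4 = -124

-124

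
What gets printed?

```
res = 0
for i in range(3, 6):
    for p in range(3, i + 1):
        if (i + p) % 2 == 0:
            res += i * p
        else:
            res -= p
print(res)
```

58

i=3,p=3: even sum, res = 0+9 = 9
i=4,p=3: odd sum, res = 9-3 = 6
i=4,p=4: even sum, res = 6+16 = 22
i=5,p=3: even sum, res = 22+15 = 37
i=5,p=4: odd sum, res = 37-4 = 33
i=5,p=5: even sum, res = 33+25 = 58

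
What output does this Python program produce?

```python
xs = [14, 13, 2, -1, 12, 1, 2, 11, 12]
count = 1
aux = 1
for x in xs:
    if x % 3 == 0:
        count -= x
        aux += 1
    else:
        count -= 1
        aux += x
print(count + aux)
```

15

x=14: not %3==0, count = 1-1 = 0; aux=15
x=13: not %3==0, count = 0-1 = -1; aux=28
x=2: not %3==0, count = (-1)-1 = -2; aux=30
x=-1: not %3==0, count = (-2)-1 = -3; aux=29
x=12: %3==0, count = (-3)-12 = -15; aux=30
x=1: not %3==0, count = (-15)-1 = -16; aux=31
x=2: not %3==0, count = (-16)-1 = -17; aux=33
x=11: not %3==0, count = (-17)-1 = -18; aux=44
x=12: %3==0, count = (-18)-12 = -30; aux=45
count+aux = (-30)+45 = 15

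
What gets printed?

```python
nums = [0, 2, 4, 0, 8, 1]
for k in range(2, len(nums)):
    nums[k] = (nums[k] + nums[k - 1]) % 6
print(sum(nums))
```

k=2: nums[2] = (4+2)%6 = 0 → [0, 2, 0, 0, 8, 1]
k=3: nums[3] = (0+0)%6 = 0 → [0, 2, 0, 0, 8, 1]
k=4: nums[4] = (8+0)%6 = 2 → [0, 2, 0, 0, 2, 1]
k=5: nums[5] = (1+2)%6 = 3 → [0, 2, 0, 0, 2, 3]
sum = 7

7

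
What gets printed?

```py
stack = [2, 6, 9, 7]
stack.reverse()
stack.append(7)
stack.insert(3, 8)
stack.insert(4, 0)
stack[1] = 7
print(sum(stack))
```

37

reverse → [7, 9, 6, 2]
append 7 → [7, 9, 6, 2, 7]
insert 8 at 3 → [7, 9, 6, 8, 2, 7]
insert 0 at 4 → [7, 9, 6, 8, 0, 2, 7]
stack[1] = 7 → [7, 7, 6, 8, 0, 2, 7]
sum = 37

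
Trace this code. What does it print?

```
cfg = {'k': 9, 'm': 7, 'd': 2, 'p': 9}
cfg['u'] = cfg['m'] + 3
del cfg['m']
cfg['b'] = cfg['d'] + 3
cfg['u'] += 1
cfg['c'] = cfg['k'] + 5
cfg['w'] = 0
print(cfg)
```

{'k': 9, 'd': 2, 'p': 9, 'u': 11, 'b': 5, 'c': 14, 'w': 0}

cfg['u'] = cfg['m']+3 = 10 → {'k': 9, 'm': 7, 'd': 2, 'p': 9, 'u': 10}
del 'm' → {'k': 9, 'd': 2, 'p': 9, 'u': 10}
cfg['b'] = cfg['d']+3 = 5 → {'k': 9, 'd': 2, 'p': 9, 'u': 10, 'b': 5}
cfg['u'] = 10+1 = 11 → {'k': 9, 'd': 2, 'p': 9, 'u': 11, 'b': 5}
cfg['c'] = cfg['k']+5 = 14 → {'k': 9, 'd': 2, 'p': 9, 'u': 11, 'b': 5, 'c': 14}
cfg['w'] = 0 → {'k': 9, 'd': 2, 'p': 9, 'u': 11, 'b': 5, 'c': 14, 'w': 0}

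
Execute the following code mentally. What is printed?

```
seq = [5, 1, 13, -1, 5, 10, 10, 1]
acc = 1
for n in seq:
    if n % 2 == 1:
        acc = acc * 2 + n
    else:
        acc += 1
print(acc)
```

n=5: odd, acc = 1*2+5 = 7
n=1: odd, acc = 7*2+1 = 15
n=13: odd, acc = 15*2+13 = 43
n=-1: odd, acc = 43*2+(-1) = 85
n=5: odd, acc = 85*2+5 = 175
n=10: not odd, acc = 175+1 = 176
n=10: not odd, acc = 176+1 = 177
n=1: odd, acc = 177*2+1 = 355

355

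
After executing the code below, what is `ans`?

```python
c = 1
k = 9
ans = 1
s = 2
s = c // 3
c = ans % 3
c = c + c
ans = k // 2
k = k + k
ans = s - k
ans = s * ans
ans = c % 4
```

s = 1//3 = 0
c = 1%3 = 1
c = 1+1 = 2
ans = 9//2 = 4
k = 9+9 = 18
ans = 0-18 = -18
ans = 0*(-18) = 0
ans = 2%4 = 2

2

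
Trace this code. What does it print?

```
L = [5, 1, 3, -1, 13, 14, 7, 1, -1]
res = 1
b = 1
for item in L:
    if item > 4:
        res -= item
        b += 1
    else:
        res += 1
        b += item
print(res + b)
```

-25

item=5: >4, res = 1-5 = -4; b=2
item=1: not >4, res = (-4)+1 = -3; b=3
item=3: not >4, res = (-3)+1 = -2; b=6
item=-1: not >4, res = (-2)+1 = -1; b=5
item=13: >4, res = (-1)-13 = -14; b=6
item=14: >4, res = (-14)-14 = -28; b=7
item=7: >4, res = (-28)-7 = -35; b=8
item=1: not >4, res = (-35)+1 = -34; b=9
item=-1: not >4, res = (-34)+1 = -33; b=8
res+b = (-33)+8 = -25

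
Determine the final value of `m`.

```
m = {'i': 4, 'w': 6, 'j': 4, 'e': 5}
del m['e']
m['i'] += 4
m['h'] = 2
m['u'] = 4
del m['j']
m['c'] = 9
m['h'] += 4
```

{'i': 8, 'w': 6, 'h': 6, 'u': 4, 'c': 9}

del 'e' → {'i': 4, 'w': 6, 'j': 4}
m['i'] = 4+4 = 8 → {'i': 8, 'w': 6, 'j': 4}
m['h'] = 2 → {'i': 8, 'w': 6, 'j': 4, 'h': 2}
m['u'] = 4 → {'i': 8, 'w': 6, 'j': 4, 'h': 2, 'u': 4}
del 'j' → {'i': 8, 'w': 6, 'h': 2, 'u': 4}
m['c'] = 9 → {'i': 8, 'w': 6, 'h': 2, 'u': 4, 'c': 9}
m['h'] = 2+4 = 6 → {'i': 8, 'w': 6, 'h': 6, 'u': 4, 'c': 9}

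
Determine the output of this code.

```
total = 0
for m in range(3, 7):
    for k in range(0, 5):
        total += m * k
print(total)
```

180

m=3,k=0: total = 0+0 = 0
m=3,k=1: total = 0+3 = 3
m=3,k=2: total = 3+6 = 9
m=3,k=3: total = 9+9 = 18
m=3,k=4: total = 18+12 = 30
m=4,k=0: total = 30+0 = 30
m=4,k=1: total = 30+4 = 34
m=4,k=2: total = 34+8 = 42
m=4,k=3: total = 42+12 = 54
m=4,k=4: total = 54+16 = 70
m=5,k=0: total = 70+0 = 70
m=5,k=1: total = 70+5 = 75
m=5,k=2: total = 75+10 = 85
m=5,k=3: total = 85+15 = 100
m=5,k=4: total = 100+20 = 120
m=6,k=0: total = 120+0 = 120
m=6,k=1: total = 120+6 = 126
m=6,k=2: total = 126+12 = 138
m=6,k=3: total = 138+18 = 156
m=6,k=4: total = 156+24 = 180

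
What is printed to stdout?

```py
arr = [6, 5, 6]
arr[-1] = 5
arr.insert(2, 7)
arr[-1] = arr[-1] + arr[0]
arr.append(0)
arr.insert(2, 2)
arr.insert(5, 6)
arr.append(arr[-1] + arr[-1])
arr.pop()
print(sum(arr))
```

arr[-1] = 5 → [6, 5, 5]
insert 7 at 2 → [6, 5, 7, 5]
arr[-1] = arr[-1]+arr[0] = 5+6 = 11 → [6, 5, 7, 11]
append 0 → [6, 5, 7, 11, 0]
insert 2 at 2 → [6, 5, 2, 7, 11, 0]
insert 6 at 5 → [6, 5, 2, 7, 11, 6, 0]
append arr[-1]+arr[-1] = 0+0 = 0 → [6, 5, 2, 7, 11, 6, 0, 0]
pop() removes 0 → [6, 5, 2, 7, 11, 6, 0]
sum = 37

37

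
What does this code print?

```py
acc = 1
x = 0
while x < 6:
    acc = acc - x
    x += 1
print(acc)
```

-14

x=0: acc = 1-0 = 1
x=1: acc = 1-1 = 0
x=2: acc = 0-2 = -2
x=3: acc = (-2)-3 = -5
x=4: acc = (-5)-4 = -9
x=5: acc = (-9)-5 = -14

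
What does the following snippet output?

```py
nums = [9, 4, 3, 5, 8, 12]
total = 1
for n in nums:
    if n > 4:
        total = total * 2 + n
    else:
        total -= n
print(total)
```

80

n=9: >4, total = 1*2+9 = 11
n=4: not >4, total = 11-4 = 7
n=3: not >4, total = 7-3 = 4
n=5: >4, total = 4*2+5 = 13
n=8: >4, total = 13*2+8 = 34
n=12: >4, total = 34*2+12 = 80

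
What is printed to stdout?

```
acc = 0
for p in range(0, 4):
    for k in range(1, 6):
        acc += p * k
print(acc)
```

90

p=0,k=1: acc = 0+0 = 0
p=0,k=2: acc = 0+0 = 0
p=0,k=3: acc = 0+0 = 0
p=0,k=4: acc = 0+0 = 0
p=0,k=5: acc = 0+0 = 0
p=1,k=1: acc = 0+1 = 1
p=1,k=2: acc = 1+2 = 3
p=1,k=3: acc = 3+3 = 6
p=1,k=4: acc = 6+4 = 10
p=1,k=5: acc = 10+5 = 15
p=2,k=1: acc = 15+2 = 17
p=2,k=2: acc = 17+4 = 21
p=2,k=3: acc = 21+6 = 27
p=2,k=4: acc = 27+8 = 35
p=2,k=5: acc = 35+10 = 45
p=3,k=1: acc = 45+3 = 48
p=3,k=2: acc = 48+6 = 54
p=3,k=3: acc = 54+9 = 63
p=3,k=4: acc = 63+12 = 75
p=3,k=5: acc = 75+15 = 90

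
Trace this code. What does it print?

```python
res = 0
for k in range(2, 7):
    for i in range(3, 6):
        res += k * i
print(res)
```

240

k=2,i=3: res = 0+6 = 6
k=2,i=4: res = 6+8 = 14
k=2,i=5: res = 14+10 = 24
k=3,i=3: res = 24+9 = 33
k=3,i=4: res = 33+12 = 45
k=3,i=5: res = 45+15 = 60
k=4,i=3: res = 60+12 = 72
k=4,i=4: res = 72+16 = 88
k=4,i=5: res = 88+20 = 108
k=5,i=3: res = 108+15 = 123
k=5,i=4: res = 123+20 = 143
k=5,i=5: res = 143+25 = 168
k=6,i=3: res = 168+18 = 186
k=6,i=4: res = 186+24 = 210
k=6,i=5: res = 210+30 = 240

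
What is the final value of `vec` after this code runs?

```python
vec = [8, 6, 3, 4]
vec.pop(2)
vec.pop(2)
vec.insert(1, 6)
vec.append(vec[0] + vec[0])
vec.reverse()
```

pop(2) removes 3 → [8, 6, 4]
pop(2) removes 4 → [8, 6]
insert 6 at 1 → [8, 6, 6]
append vec[0]+vec[0] = 8+8 = 16 → [8, 6, 6, 16]
reverse → [16, 6, 6, 8]

[16, 6, 6, 8]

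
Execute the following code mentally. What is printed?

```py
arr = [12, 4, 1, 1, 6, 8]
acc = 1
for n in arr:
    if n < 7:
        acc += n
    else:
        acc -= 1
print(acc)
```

n=12: not <7, acc = 1-1 = 0
n=4: <7, acc = 0+4 = 4
n=1: <7, acc = 4+1 = 5
n=1: <7, acc = 5+1 = 6
n=6: <7, acc = 6+6 = 12
n=8: not <7, acc = 12-1 = 11

11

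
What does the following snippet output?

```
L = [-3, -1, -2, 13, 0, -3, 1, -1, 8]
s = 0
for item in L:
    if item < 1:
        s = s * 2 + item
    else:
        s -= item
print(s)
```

item=-3: <1, s = 0*2+(-3) = -3
item=-1: <1, s = (-3)*2+(-1) = -7
item=-2: <1, s = (-7)*2+(-2) = -16
item=13: not <1, s = (-16)-13 = -29
item=0: <1, s = (-29)*2+0 = -58
item=-3: <1, s = (-58)*2+(-3) = -119
item=1: not <1, s = (-119)-1 = -120
item=-1: <1, s = (-120)*2+(-1) = -241
item=8: not <1, s = (-241)-8 = -249

-249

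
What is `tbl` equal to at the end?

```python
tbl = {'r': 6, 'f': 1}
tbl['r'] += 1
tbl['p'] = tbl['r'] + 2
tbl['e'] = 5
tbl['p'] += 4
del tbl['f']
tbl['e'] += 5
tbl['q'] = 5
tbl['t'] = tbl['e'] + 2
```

{'r': 7, 'p': 13, 'e': 10, 'q': 5, 't': 12}

tbl['r'] = 6+1 = 7 → {'r': 7, 'f': 1}
tbl['p'] = tbl['r']+2 = 9 → {'r': 7, 'f': 1, 'p': 9}
tbl['e'] = 5 → {'r': 7, 'f': 1, 'p': 9, 'e': 5}
tbl['p'] = 9+4 = 13 → {'r': 7, 'f': 1, 'p': 13, 'e': 5}
del 'f' → {'r': 7, 'p': 13, 'e': 5}
tbl['e'] = 5+5 = 10 → {'r': 7, 'p': 13, 'e': 10}
tbl['q'] = 5 → {'r': 7, 'p': 13, 'e': 10, 'q': 5}
tbl['t'] = tbl['e']+2 = 12 → {'r': 7, 'p': 13, 'e': 10, 'q': 5, 't': 12}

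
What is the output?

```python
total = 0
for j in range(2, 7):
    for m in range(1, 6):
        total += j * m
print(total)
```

300

j=2,m=1: total = 0+2 = 2
j=2,m=2: total = 2+4 = 6
j=2,m=3: total = 6+6 = 12
j=2,m=4: total = 12+8 = 20
j=2,m=5: total = 20+10 = 30
j=3,m=1: total = 30+3 = 33
j=3,m=2: total = 33+6 = 39
j=3,m=3: total = 39+9 = 48
j=3,m=4: total = 48+12 = 60
j=3,m=5: total = 60+15 = 75
j=4,m=1: total = 75+4 = 79
j=4,m=2: total = 79+8 = 87
j=4,m=3: total = 87+12 = 99
j=4,m=4: total = 99+16 = 115
j=4,m=5: total = 115+20 = 135
j=5,m=1: total = 135+5 = 140
j=5,m=2: total = 140+10 = 150
j=5,m=3: total = 150+15 = 165
j=5,m=4: total = 165+20 = 185
j=5,m=5: total = 185+25 = 210
j=6,m=1: total = 210+6 = 216
j=6,m=2: total = 216+12 = 228
j=6,m=3: total = 228+18 = 246
j=6,m=4: total = 246+24 = 270
j=6,m=5: total = 270+30 = 300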